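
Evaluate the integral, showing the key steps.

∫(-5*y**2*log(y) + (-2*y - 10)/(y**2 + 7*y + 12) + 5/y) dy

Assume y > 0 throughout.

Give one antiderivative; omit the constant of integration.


Step 1. Rewrite: now ∫(5/y) dy + ∫(-5*y**2*log(y)) dy + ∫((-2*y - 10)/(y**2 + 7*y + 12)) dy.
Step 2. Evaluate the standard form [assuming y > 0]: now 5*log(y) + ∫(-5*y**2*log(y)) dy + ∫((-2*y - 10)/(y**2 + 7*y + 12)) dy.
Step 3. Decompose ∫((-2*y - 10)/(y**2 + 7*y + 12)) dy by partial fractions, (-2*y - 10)/(y**2 + 7*y + 12) = 2/(y + 4) - 4/(y + 3): now 5*log(y) + ∫(-5*y**2*log(y)) dy + ∫(-4/(y + 3)) dy + ∫(2/(y + 4)) dy.
Step 4. Evaluate the standard form [assuming y > -3]: now 5*log(y) - 4*log(y + 3) + ∫(-5*y**2*log(y)) dy + ∫(2/(y + 4)) dy.
Step 5. Evaluate the standard form [assuming y > -4]: now 5*log(y) - 4*log(y + 3) + 2*log(y + 4) + ∫(-5*y**2*log(y)) dy.
Step 6. Integrate ∫(-5*y**2*log(y)) dy by parts with u = log(y), dv = (-5*y**2) dy, so v = -5*y**3/3 [assuming y > 0]: now -5*y**3*log(y)/3 + 5*log(y) - 4*log(y + 3) + 2*log(y + 4) + ∫(5*y**2/3) dy.
Step 7. Evaluate the standard form: now -5*y**3*log(y)/3 + 5*y**3/9 + 5*log(y) - 4*log(y + 3) + 2*log(y + 4).
Answer: -5*y**3*log(y)/3 + 5*y**3/9 + 5*log(y) - 4*log(y + 3) + 2*log(y + 4).


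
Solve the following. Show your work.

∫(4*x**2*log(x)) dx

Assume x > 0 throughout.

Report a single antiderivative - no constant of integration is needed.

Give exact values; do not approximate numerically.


Step 1. Integrate ∫(4*x**2*log(x)) dx by parts with u = log(x), dv = (4*x**2) dx, so v = 4*x**3/3 [assuming x > 0]: now 4*x**3*log(x)/3 + ∫(-4*x**2/3) dx.
Step 2. Evaluate the standard form: now 4*x**3*log(x)/3 - 4*x**3/9.
Answer: 4*x**3*log(x)/3 - 4*x**3/9.


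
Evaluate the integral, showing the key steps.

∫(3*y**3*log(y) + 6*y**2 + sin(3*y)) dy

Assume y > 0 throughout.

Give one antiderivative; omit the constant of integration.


Step 1. Rewrite: now ∫(6*y**2) dy + ∫(3*y**3*log(y)) dy + ∫(sin(3*y)) dy.
Step 2. Integrate ∫(3*y**3*log(y)) dy by parts with u = log(y), dv = (3*y**3) dy, so v = 3*y**4/4 [assuming y > 0]: now 3*y**4*log(y)/4 + ∫(6*y**2) dy + ∫(-3*y**3/4) dy + ∫(sin(3*y)) dy.
Step 3. Evaluate the standard form: now 3*y**4*log(y)/4 - 3*y**4/16 + ∫(6*y**2) dy + ∫(sin(3*y)) dy.
Step 4. Evaluate the standard form: now 3*y**4*log(y)/4 - 3*y**4/16 - cos(3*y)/3 + ∫(6*y**2) dy.
Step 5. Evaluate the standard form: now 3*y**4*log(y)/4 - 3*y**4/16 + 2*y**3 - cos(3*y)/3.
Answer: 3*y**4*log(y)/4 - 3*y**4/16 + 2*y**3 - cos(3*y)/3.


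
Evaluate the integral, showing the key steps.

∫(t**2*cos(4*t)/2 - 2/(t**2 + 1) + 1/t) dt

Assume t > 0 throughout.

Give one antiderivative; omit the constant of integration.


Step 1. Rewrite: now ∫(1/t) dt + ∫(t**2*cos(4*t)/2) dt + ∫(-2/(t**2 + 1)) dt.
Step 2. Evaluate the standard form [assuming t > 0]: now log(t) + ∫(t**2*cos(4*t)/2) dt + ∫(-2/(t**2 + 1)) dt.
Step 3. Integrate ∫(t**2*cos(4*t)/2) dt by parts with u = t**2, dv = (cos(4*t)/2) dt, so v = sin(4*t)/8: now t**2*sin(4*t)/8 + log(t) + ∫(-t*sin(4*t)/4) dt + ∫(-2/(t**2 + 1)) dt.
Step 4. Integrate ∫(-t*sin(4*t)/4) dt by parts with u = t, dv = (-sin(4*t)/4) dt, so v = cos(4*t)/16: now t**2*sin(4*t)/8 + t*cos(4*t)/16 + log(t) + ∫(-2/(t**2 + 1)) dt + ∫(-cos(4*t)/16) dt.
Step 5. Evaluate the standard form: now t**2*sin(4*t)/8 + t*cos(4*t)/16 + log(t) - sin(4*t)/64 + ∫(-2/(t**2 + 1)) dt.
Step 6. Evaluate the standard form: now t**2*sin(4*t)/8 + t*cos(4*t)/16 + log(t) - sin(4*t)/64 - 2*atan(t).
Answer: t**2*sin(4*t)/8 + t*cos(4*t)/16 + log(t) - sin(4*t)/64 - 2*atan(t).


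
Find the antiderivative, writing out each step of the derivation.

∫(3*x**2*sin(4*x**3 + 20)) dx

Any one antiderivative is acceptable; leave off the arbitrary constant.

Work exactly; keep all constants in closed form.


Step 1. Substitute u = x**3 + 5, turning ∫(3*x**2*sin(4*x**3 + 20)) dx into ∫(sin(4*u)) du: now ∫(sin(4*u)) du.
Step 2. Evaluate the standard form: now -cos(4*u)/4.
Step 3. Substitute back u = x**3 + 5: now -cos(4*x**3 + 20)/4.
Answer: -cos(4*x**3 + 20)/4.


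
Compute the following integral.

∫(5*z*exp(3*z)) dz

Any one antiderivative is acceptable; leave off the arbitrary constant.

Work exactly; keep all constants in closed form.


Answer: 5*z*exp(3*z)/3 - 5*exp(3*z)/9.


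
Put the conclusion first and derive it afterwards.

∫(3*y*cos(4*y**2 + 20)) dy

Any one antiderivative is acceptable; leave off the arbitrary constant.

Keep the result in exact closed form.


The answer is 3*sin(4*y**2 + 20)/8.
Step 1. Substitute u = y**2 + 5, turning ∫(3*y*cos(4*y**2 + 20)) dy into ∫(3*cos(4*u)/2) du: now ∫(3*cos(4*u)/2) du.
Step 2. Evaluate the standard form: now 3*sin(4*u)/8.
Step 3. Substitute back u = y**2 + 5: now 3*sin(4*y**2 + 20)/8.
Answer: 3*sin(4*y**2 + 20)/8.


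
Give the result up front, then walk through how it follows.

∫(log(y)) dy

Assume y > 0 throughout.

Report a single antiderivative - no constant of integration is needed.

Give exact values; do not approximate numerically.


The answer is y*log(y) - y.
Step 1. Integrate ∫(log(y)) dy by parts with u = log(y), dv = (1) dy, so v = y [assuming y > 0]: now y*log(y) + ∫(-1) dy.
Step 2. Evaluate the standard form: now y*log(y) - y.
Answer: y*log(y) - y.


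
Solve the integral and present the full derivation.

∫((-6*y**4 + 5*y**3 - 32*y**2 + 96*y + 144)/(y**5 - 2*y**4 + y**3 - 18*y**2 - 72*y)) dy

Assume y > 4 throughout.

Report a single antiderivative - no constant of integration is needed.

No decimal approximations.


Step 1. Decompose ∫((-6*y**4 + 5*y**3 - 32*y**2 + 96*y + 144)/(y**5 - 2*y**4 + y**3 - 18*y**2 - 72*y)) dy by partial fractions, (-6*y**4 + 5*y**3 - 32*y**2 + 96*y + 144)/(y**5 - 2*y**4 + y**3 - 18*y**2 - 72*y) = -3/(y**2 + 9) - 2/(y + 2) - 2/(y - 4) - 2/y: now ∫(-2/y) dy + ∫(-2/(y - 4)) dy + ∫(-2/(y + 2)) dy + ∫(-3/(y**2 + 9)) dy.
Step 2. Evaluate the standard form [assuming y > 0]: now -2*log(y) + ∫(-2/(y - 4)) dy + ∫(-2/(y + 2)) dy + ∫(-3/(y**2 + 9)) dy.
Step 3. Evaluate the standard form [assuming y > -2]: now -2*log(y) - 2*log(y + 2) + ∫(-2/(y - 4)) dy + ∫(-3/(y**2 + 9)) dy.
Step 4. Evaluate the standard form [assuming y > 4]: now -2*log(y) - 2*log(y - 4) - 2*log(y + 2) + ∫(-3/(y**2 + 9)) dy.
Step 5. Evaluate the standard form: now -2*log(y) - 2*log(y - 4) - 2*log(y + 2) - atan(y/3).
Answer: -2*log(y) - 2*log(y - 4) - 2*log(y + 2) - atan(y/3).


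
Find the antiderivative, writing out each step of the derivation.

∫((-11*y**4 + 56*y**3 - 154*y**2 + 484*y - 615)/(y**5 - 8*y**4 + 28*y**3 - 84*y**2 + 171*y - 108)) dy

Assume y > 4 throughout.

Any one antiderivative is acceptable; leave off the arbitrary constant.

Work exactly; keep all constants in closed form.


Step 1. Decompose ∫((-11*y**4 + 56*y**3 - 154*y**2 + 484*y - 615)/(y**5 - 8*y**4 + 28*y**3 - 84*y**2 + 171*y - 108)) dy by partial fractions, (-11*y**4 + 56*y**3 - 154*y**2 + 484*y - 615)/(y**5 - 8*y**4 + 28*y**3 - 84*y**2 + 171*y - 108) = -2/(y**2 + 9) - 4/(y - 1) - 2/(y - 3) - 5/(y - 4): now ∫(-5/(y - 4)) dy + ∫(-2/(y - 3)) dy + ∫(-4/(y - 1)) dy + ∫(-2/(y**2 + 9)) dy.
Step 2. Evaluate the standard form [assuming y > 4]: now -5*log(y - 4) + ∫(-2/(y - 3)) dy + ∫(-4/(y - 1)) dy + ∫(-2/(y**2 + 9)) dy.
Step 3. Evaluate the standard form [assuming y > 1]: now -5*log(y - 4) - 4*log(y - 1) + ∫(-2/(y - 3)) dy + ∫(-2/(y**2 + 9)) dy.
Step 4. Evaluate the standard form [assuming y > 3]: now -5*log(y - 4) - 2*log(y - 3) - 4*log(y - 1) + ∫(-2/(y**2 + 9)) dy.
Step 5. Evaluate the standard form: now -5*log(y - 4) - 2*log(y - 3) - 4*log(y - 1) - 2*atan(y/3)/3.
Answer: -5*log(y - 4) - 2*log(y - 3) - 4*log(y - 1) - 2*atan(y/3)/3.


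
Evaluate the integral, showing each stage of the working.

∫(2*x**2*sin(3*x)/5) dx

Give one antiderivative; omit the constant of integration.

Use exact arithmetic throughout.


Step 1. Integrate ∫(2*x**2*sin(3*x)/5) dx by parts with u = x**2, dv = (2*sin(3*x)/5) dx, so v = -2*cos(3*x)/15: now -2*x**2*cos(3*x)/15 + ∫(4*x*cos(3*x)/15) dx.
Step 2. Integrate ∫(4*x*cos(3*x)/15) dx by parts with u = x, dv = (4*cos(3*x)/15) dx, so v = 4*sin(3*x)/45: now -2*x**2*cos(3*x)/15 + 4*x*sin(3*x)/45 + ∫(-4*sin(3*x)/45) dx.
Step 3. Evaluate the standard form: now -2*x**2*cos(3*x)/15 + 4*x*sin(3*x)/45 + 4*cos(3*x)/135.
Answer: -2*x**2*cos(3*x)/15 + 4*x*sin(3*x)/45 + 4*cos(3*x)/135.


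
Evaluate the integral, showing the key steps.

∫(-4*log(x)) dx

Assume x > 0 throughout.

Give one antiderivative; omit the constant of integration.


Step 1. Integrate ∫(-4*log(x)) dx by parts with u = log(x), dv = (-4) dx, so v = -4*x [assuming x > 0]: now -4*x*log(x) + ∫(4) dx.
Step 2. Evaluate the standard form: now -4*x*log(x) + 4*x.
Answer: -4*x*log(x) + 4*x.


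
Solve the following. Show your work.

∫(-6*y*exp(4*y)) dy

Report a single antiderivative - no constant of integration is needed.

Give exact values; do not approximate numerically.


Step 1. Integrate ∫(-6*y*exp(4*y)) dy by parts with u = y, dv = (-6*exp(4*y)) dy, so v = -3*exp(4*y)/2: now -3*y*exp(4*y)/2 + ∫(3*exp(4*y)/2) dy.
Step 2. Evaluate the standard form: now -3*y*exp(4*y)/2 + 3*exp(4*y)/8.
Answer: -3*y*exp(4*y)/2 + 3*exp(4*y)/8.


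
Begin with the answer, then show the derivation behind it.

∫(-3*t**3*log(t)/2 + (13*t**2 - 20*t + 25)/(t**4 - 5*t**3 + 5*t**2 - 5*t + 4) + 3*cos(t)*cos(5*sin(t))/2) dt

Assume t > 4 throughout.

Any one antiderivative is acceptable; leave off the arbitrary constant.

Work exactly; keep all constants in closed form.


The answer is -3*t**4*log(t)/8 + 3*t**4/32 + 3*log(t - 4) - 3*log(t - 1) + 3*sin(5*sin(t))/10 + 4*atan(t).
Step 1. Rewrite: now ∫(-3*t**3*log(t)/2) dt + ∫((13*t**2 - 20*t + 25)/(t**4 - 5*t**3 + 5*t**2 - 5*t + 4)) dt + ∫(3*cos(t)*cos(5*sin(t))/2) dt.
Step 2. Substitute u = sin(t), turning ∫(3*cos(t)*cos(5*sin(t))/2) dt into ∫(3*cos(5*u)/2) du: now ∫(-3*t**3*log(t)/2) dt + ∫((13*t**2 - 20*t + 25)/(t**4 - 5*t**3 + 5*t**2 - 5*t + 4)) dt + ∫(3*cos(5*u)/2) du.
Step 3. Evaluate the standard form: now 3*sin(5*u)/10 + ∫(-3*t**3*log(t)/2) dt + ∫((13*t**2 - 20*t + 25)/(t**4 - 5*t**3 + 5*t**2 - 5*t + 4)) dt.
Step 4. Substitute back u = sin(t): now 3*sin(5*sin(t))/10 + ∫(-3*t**3*log(t)/2) dt + ∫((13*t**2 - 20*t + 25)/(t**4 - 5*t**3 + 5*t**2 - 5*t + 4)) dt.
Step 5. Decompose ∫((13*t**2 - 20*t + 25)/(t**4 - 5*t**3 + 5*t**2 - 5*t + 4)) dt by partial fractions, (13*t**2 - 20*t + 25)/(t**4 - 5*t**3 + 5*t**2 - 5*t + 4) = 4/(t**2 + 1) - 3/(t - 1) + 3/(t - 4): now 3*sin(5*sin(t))/10 + ∫(-3*t**3*log(t)/2) dt + ∫(3/(t - 4)) dt + ∫(-3/(t - 1)) dt + ∫(4/(t**2 + 1)) dt.
Step 6. Evaluate the standard form [assuming t > 4]: now 3*log(t - 4) + 3*sin(5*sin(t))/10 + ∫(-3*t**3*log(t)/2) dt + ∫(-3/(t - 1)) dt + ∫(4/(t**2 + 1)) dt.
Step 7. Evaluate the standard form [assuming t > 1]: now 3*log(t - 4) - 3*log(t - 1) + 3*sin(5*sin(t))/10 + ∫(-3*t**3*log(t)/2) dt + ∫(4/(t**2 + 1)) dt.
Step 8. Evaluate the standard form: now 3*log(t - 4) - 3*log(t - 1) + 3*sin(5*sin(t))/10 + 4*atan(t) + ∫(-3*t**3*log(t)/2) dt.
Step 9. Integrate ∫(-3*t**3*log(t)/2) dt by parts with u = log(t), dv = (-3*t**3/2) dt, so v = -3*t**4/8 [assuming t > 0]: now -3*t**4*log(t)/8 + 3*log(t - 4) - 3*log(t - 1) + 3*sin(5*sin(t))/10 + 4*atan(t) + ∫(3*t**3/8) dt.
Step 10. Evaluate the standard form: now -3*t**4*log(t)/8 + 3*t**4/32 + 3*log(t - 4) - 3*log(t - 1) + 3*sin(5*sin(t))/10 + 4*atan(t).
Answer: -3*t**4*log(t)/8 + 3*t**4/32 + 3*log(t - 4) - 3*log(t - 1) + 3*sin(5*sin(t))/10 + 4*atan(t).


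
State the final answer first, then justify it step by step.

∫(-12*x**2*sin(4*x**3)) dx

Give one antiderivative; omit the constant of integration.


The answer is cos(4*x**3).
Step 1. Substitute u = x**3, turning ∫(-12*x**2*sin(4*x**3)) dx into ∫(-4*sin(4*u)) du: now ∫(-4*sin(4*u)) du.
Step 2. Evaluate the standard form: now cos(4*u).
Step 3. Substitute back u = x**3: now cos(4*x**3).
Answer: cos(4*x**3).


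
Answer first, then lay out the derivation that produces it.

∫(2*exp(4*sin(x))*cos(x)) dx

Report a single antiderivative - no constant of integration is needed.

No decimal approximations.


The answer is exp(4*sin(x))/2.
Step 1. Substitute u = sin(x), turning ∫(2*exp(4*sin(x))*cos(x)) dx into ∫(2*exp(4*u)) du: now ∫(2*exp(4*u)) du.
Step 2. Evaluate the standard form: now exp(4*u)/2.
Step 3. Substitute back u = sin(x): now exp(4*sin(x))/2.
Answer: exp(4*sin(x))/2.


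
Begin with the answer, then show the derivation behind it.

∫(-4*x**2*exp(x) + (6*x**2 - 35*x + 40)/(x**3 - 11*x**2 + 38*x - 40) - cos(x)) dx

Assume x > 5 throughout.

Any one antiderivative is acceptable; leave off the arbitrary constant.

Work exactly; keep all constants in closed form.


The answer is -4*x**2*exp(x) + 8*x*exp(x) - 8*exp(x) + 5*log(x - 5) + 2*log(x - 4) - log(x - 2) - sin(x).
Step 1. Rewrite: now ∫(-4*x**2*exp(x)) dx + ∫((6*x**2 - 35*x + 40)/(x**3 - 11*x**2 + 38*x - 40)) dx + ∫(-cos(x)) dx.
Step 2. Evaluate the standard form: now -sin(x) + ∫(-4*x**2*exp(x)) dx + ∫((6*x**2 - 35*x + 40)/(x**3 - 11*x**2 + 38*x - 40)) dx.
Step 3. Decompose ∫((6*x**2 - 35*x + 40)/(x**3 - 11*x**2 + 38*x - 40)) dx by partial fractions, (6*x**2 - 35*x + 40)/(x**3 - 11*x**2 + 38*x - 40) = -1/(x - 2) + 2/(x - 4) + 5/(x - 5): now -sin(x) + ∫(-4*x**2*exp(x)) dx + ∫(5/(x - 5)) dx + ∫(2/(x - 4)) dx + ∫(-1/(x - 2)) dx.
Step 4. Evaluate the standard form [assuming x > 2]: now -log(x - 2) - sin(x) + ∫(-4*x**2*exp(x)) dx + ∫(5/(x - 5)) dx + ∫(2/(x - 4)) dx.
Step 5. Evaluate the standard form [assuming x > 4]: now 2*log(x - 4) - log(x - 2) - sin(x) + ∫(-4*x**2*exp(x)) dx + ∫(5/(x - 5)) dx.
Step 6. Evaluate the standard form [assuming x > 5]: now 5*log(x - 5) + 2*log(x - 4) - log(x - 2) - sin(x) + ∫(-4*x**2*exp(x)) dx.
Step 7. Integrate ∫(-4*x**2*exp(x)) dx by parts with u = x**2, dv = (-4*exp(x)) dx, so v = -4*exp(x): now -4*x**2*exp(x) + 5*log(x - 5) + 2*log(x - 4) - log(x - 2) - sin(x) + ∫(8*x*exp(x)) dx.
Step 8. Integrate ∫(8*x*exp(x)) dx by parts with u = x, dv = (8*exp(x)) dx, so v = 8*exp(x): now -4*x**2*exp(x) + 8*x*exp(x) + 5*log(x - 5) + 2*log(x - 4) - log(x - 2) - sin(x) + ∫(-8*exp(x)) dx.
Step 9. Evaluate the standard form: now -4*x**2*exp(x) + 8*x*exp(x) - 8*exp(x) + 5*log(x - 5) + 2*log(x - 4) - log(x - 2) - sin(x).
Answer: -4*x**2*exp(x) + 8*x*exp(x) - 8*exp(x) + 5*log(x - 5) + 2*log(x - 4) - log(x - 2) - sin(x).


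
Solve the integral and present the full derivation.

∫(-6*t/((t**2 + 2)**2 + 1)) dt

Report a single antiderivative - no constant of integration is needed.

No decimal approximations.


Step 1. Substitute u = t**2 + 2, turning ∫(-6*t/((t**2 + 2)**2 + 1)) dt into ∫(-3/(u**2 + 1)) du: now ∫(-3/(u**2 + 1)) du.
Step 2. Evaluate the standard form: now -3*atan(u).
Step 3. Substitute back u = t**2 + 2: now -3*atan(t**2 + 2).
Answer: -3*atan(t**2 + 2).


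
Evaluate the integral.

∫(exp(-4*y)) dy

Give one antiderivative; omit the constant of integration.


Answer: -exp(-4*y)/4.


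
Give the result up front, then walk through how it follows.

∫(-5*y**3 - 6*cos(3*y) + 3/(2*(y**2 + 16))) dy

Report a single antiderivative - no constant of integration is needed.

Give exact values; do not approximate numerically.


The answer is -5*y**4/4 - 2*sin(3*y) + 3*atan(y/4)/8.
Step 1. Rewrite: now ∫(-5*y**3) dy + ∫(3/(2*(y**2 + 16))) dy + ∫(-6*cos(3*y)) dy.
Step 2. Evaluate the standard form: now -2*sin(3*y) + ∫(-5*y**3) dy + ∫(3/(2*(y**2 + 16))) dy.
Step 3. Evaluate the standard form: now -5*y**4/4 - 2*sin(3*y) + ∫(3/(2*(y**2 + 16))) dy.
Step 4. Evaluate the standard form: now -5*y**4/4 - 2*sin(3*y) + 3*atan(y/4)/8.
Answer: -5*y**4/4 - 2*sin(3*y) + 3*atan(y/4)/8.


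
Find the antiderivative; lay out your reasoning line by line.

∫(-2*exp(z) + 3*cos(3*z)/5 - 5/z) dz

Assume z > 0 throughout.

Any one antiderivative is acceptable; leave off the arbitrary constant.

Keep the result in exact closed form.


Step 1. Rewrite: now ∫(-5/z) dz + ∫(-2*exp(z)) dz + ∫(3*cos(3*z)/5) dz.
Step 2. Evaluate the standard form [assuming z > 0]: now -5*log(z) + ∫(-2*exp(z)) dz + ∫(3*cos(3*z)/5) dz.
Step 3. Evaluate the standard form: now -2*exp(z) - 5*log(z) + ∫(3*cos(3*z)/5) dz.
Step 4. Evaluate the standard form: now -2*exp(z) - 5*log(z) + sin(3*z)/5.
Answer: -2*exp(z) - 5*log(z) + sin(3*z)/5.


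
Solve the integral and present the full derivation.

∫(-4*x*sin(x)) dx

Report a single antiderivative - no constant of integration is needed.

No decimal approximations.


Step 1. Integrate ∫(-4*x*sin(x)) dx by parts with u = x, dv = (-4*sin(x)) dx, so v = 4*cos(x): now 4*x*cos(x) + ∫(-4*cos(x)) dx.
Step 2. Evaluate the standard form: now 4*x*cos(x) - 4*sin(x).
Answer: 4*x*cos(x) - 4*sin(x).


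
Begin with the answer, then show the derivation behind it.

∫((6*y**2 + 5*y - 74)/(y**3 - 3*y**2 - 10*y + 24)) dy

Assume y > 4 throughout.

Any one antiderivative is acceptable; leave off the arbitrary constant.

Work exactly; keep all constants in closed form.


The answer is 3*log(y - 4) + 4*log(y - 2) - log(y + 3).
Step 1. Decompose ∫((6*y**2 + 5*y - 74)/(y**3 - 3*y**2 - 10*y + 24)) dy by partial fractions, (6*y**2 + 5*y - 74)/(y**3 - 3*y**2 - 10*y + 24) = -1/(y + 3) + 4/(y - 2) + 3/(y - 4): now ∫(3/(y - 4)) dy + ∫(4/(y - 2)) dy + ∫(-1/(y + 3)) dy.
Step 2. Evaluate the standard form [assuming y > 2]: now 4*log(y - 2) + ∫(3/(y - 4)) dy + ∫(-1/(y + 3)) dy.
Step 3. Evaluate the standard form [assuming y > 4]: now 3*log(y - 4) + 4*log(y - 2) + ∫(-1/(y + 3)) dy.
Step 4. Evaluate the standard form [assuming y > -3]: now 3*log(y - 4) + 4*log(y - 2) - log(y + 3).
Answer: 3*log(y - 4) + 4*log(y - 2) - log(y + 3).


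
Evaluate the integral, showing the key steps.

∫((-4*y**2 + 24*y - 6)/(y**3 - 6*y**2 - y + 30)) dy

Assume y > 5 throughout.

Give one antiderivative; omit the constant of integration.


Step 1. Decompose ∫((-4*y**2 + 24*y - 6)/(y**3 - 6*y**2 - y + 30)) dy by partial fractions, (-4*y**2 + 24*y - 6)/(y**3 - 6*y**2 - y + 30) = -2/(y + 2) - 3/(y - 3) + 1/(y - 5): now ∫(1/(y - 5)) dy + ∫(-3/(y - 3)) dy + ∫(-2/(y + 2)) dy.
Step 2. Evaluate the standard form [assuming y > -2]: now -2*log(y + 2) + ∫(1/(y - 5)) dy + ∫(-3/(y - 3)) dy.
Step 3. Evaluate the standard form [assuming y > 3]: now -3*log(y - 3) - 2*log(y + 2) + ∫(1/(y - 5)) dy.
Step 4. Evaluate the standard form [assuming y > 5]: now log(y - 5) - 3*log(y - 3) - 2*log(y + 2).
Answer: log(y - 5) - 3*log(y - 3) - 2*log(y + 2).


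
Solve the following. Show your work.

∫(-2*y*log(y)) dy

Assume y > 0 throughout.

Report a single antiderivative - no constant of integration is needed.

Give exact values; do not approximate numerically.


Step 1. Integrate ∫(-2*y*log(y)) dy by parts with u = log(y), dv = (-2*y) dy, so v = -y**2 [assuming y > 0]: now -y**2*log(y) + ∫(y) dy.
Step 2. Evaluate the standard form: now -y**2*log(y) + y**2/2.
Answer: -y**2*log(y) + y**2/2.


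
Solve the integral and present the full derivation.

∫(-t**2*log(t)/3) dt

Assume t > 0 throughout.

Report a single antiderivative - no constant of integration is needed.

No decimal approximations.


Step 1. Integrate ∫(-t**2*log(t)/3) dt by parts with u = log(t), dv = (-t**2/3) dt, so v = -t**3/9 [assuming t > 0]: now -t**3*log(t)/9 + ∫(t**2/9) dt.
Step 2. Evaluate the standard form: now -t**3*log(t)/9 + t**3/27.
Answer: -t**3*log(t)/9 + t**3/27.


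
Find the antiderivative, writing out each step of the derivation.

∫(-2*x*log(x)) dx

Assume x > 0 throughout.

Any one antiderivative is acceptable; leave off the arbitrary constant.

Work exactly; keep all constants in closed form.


Step 1. Integrate ∫(-2*x*log(x)) dx by parts with u = log(x), dv = (-2*x) dx, so v = -x**2 [assuming x > 0]: now -x**2*log(x) + ∫(x) dx.
Step 2. Evaluate the standard form: now -x**2*log(x) + x**2/2.
Answer: -x**2*log(x) + x**2/2.


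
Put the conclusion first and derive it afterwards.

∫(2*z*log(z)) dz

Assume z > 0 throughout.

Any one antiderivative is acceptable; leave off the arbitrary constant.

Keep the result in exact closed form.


The answer is z**2*log(z) - z**2/2.
Step 1. Integrate ∫(2*z*log(z)) dz by parts with u = log(z), dv = (2*z) dz, so v = z**2 [assuming z > 0]: now z**2*log(z) + ∫(-z) dz.
Step 2. Evaluate the standard form: now z**2*log(z) - z**2/2.
Answer: z**2*log(z) - z**2/2.


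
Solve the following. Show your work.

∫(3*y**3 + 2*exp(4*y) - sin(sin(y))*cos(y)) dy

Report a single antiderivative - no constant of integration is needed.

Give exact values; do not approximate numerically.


Step 1. Rewrite: now ∫(3*y**3) dy + ∫(-sin(sin(y))*cos(y)) dy + ∫(2*exp(4*y)) dy.
Step 2. Evaluate the standard form: now 3*y**4/4 + ∫(-sin(sin(y))*cos(y)) dy + ∫(2*exp(4*y)) dy.
Step 3. Substitute u = sin(y), turning ∫(-sin(sin(y))*cos(y)) dy into ∫(-sin(u)) du: now 3*y**4/4 + ∫(2*exp(4*y)) dy + ∫(-sin(u)) du.
Step 4. Evaluate the standard form: now 3*y**4/4 + cos(u) + ∫(2*exp(4*y)) dy.
Step 5. Substitute back u = sin(y): now 3*y**4/4 + cos(sin(y)) + ∫(2*exp(4*y)) dy.
Step 6. Evaluate the standard form: now 3*y**4/4 + exp(4*y)/2 + cos(sin(y)).
Answer: 3*y**4/4 + exp(4*y)/2 + cos(sin(y)).


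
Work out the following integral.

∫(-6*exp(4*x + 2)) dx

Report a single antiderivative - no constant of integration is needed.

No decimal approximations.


Answer: -3*exp(4*x + 2)/2.


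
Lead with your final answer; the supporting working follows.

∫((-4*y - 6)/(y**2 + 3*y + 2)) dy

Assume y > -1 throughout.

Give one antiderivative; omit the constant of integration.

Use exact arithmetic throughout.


The answer is -2*log(y + 1) - 2*log(y + 2).
Step 1. Decompose ∫((-4*y - 6)/(y**2 + 3*y + 2)) dy by partial fractions, (-4*y - 6)/(y**2 + 3*y + 2) = -2/(y + 2) - 2/(y + 1): now ∫(-2/(y + 1)) dy + ∫(-2/(y + 2)) dy.
Step 2. Evaluate the standard form [assuming y > -2]: now -2*log(y + 2) + ∫(-2/(y + 1)) dy.
Step 3. Evaluate the standard form [assuming y > -1]: now -2*log(y + 1) - 2*log(y + 2).
Answer: -2*log(y + 1) - 2*log(y + 2).


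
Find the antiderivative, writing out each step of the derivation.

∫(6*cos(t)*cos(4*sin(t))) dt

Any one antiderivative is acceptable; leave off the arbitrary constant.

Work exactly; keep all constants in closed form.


Step 1. Substitute u = sin(t), turning ∫(6*cos(t)*cos(4*sin(t))) dt into ∫(6*cos(4*u)) du: now ∫(6*cos(4*u)) du.
Step 2. Evaluate the standard form: now 3*sin(4*u)/2.
Step 3. Substitute back u = sin(t): now 3*sin(4*sin(t))/2.
Answer: 3*sin(4*sin(t))/2.


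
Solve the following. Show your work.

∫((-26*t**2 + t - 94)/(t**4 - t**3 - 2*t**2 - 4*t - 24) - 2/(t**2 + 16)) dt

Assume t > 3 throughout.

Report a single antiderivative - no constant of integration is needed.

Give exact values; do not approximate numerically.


Step 1. Rewrite: now ∫((-26*t**2 + t - 94)/(t**4 - t**3 - 2*t**2 - 4*t - 24)) dt + ∫(-2/(t**2 + 16)) dt.
Step 2. Decompose ∫((-26*t**2 + t - 94)/(t**4 - t**3 - 2*t**2 - 4*t - 24)) dt by partial fractions, (-26*t**2 + t - 94)/(t**4 - t**3 - 2*t**2 - 4*t - 24) = -1/(t**2 + 4) + 5/(t + 2) - 5/(t - 3): now ∫(-5/(t - 3)) dt + ∫(5/(t + 2)) dt + ∫(-1/(t**2 + 4)) dt + ∫(-2/(t**2 + 16)) dt.
Step 3. Evaluate the standard form [assuming t > 3]: now -5*log(t - 3) + ∫(5/(t + 2)) dt + ∫(-1/(t**2 + 4)) dt + ∫(-2/(t**2 + 16)) dt.
Step 4. Evaluate the standard form [assuming t > -2]: now -5*log(t - 3) + 5*log(t + 2) + ∫(-1/(t**2 + 4)) dt + ∫(-2/(t**2 + 16)) dt.
Step 5. Evaluate the standard form: now -5*log(t - 3) + 5*log(t + 2) - atan(t/2)/2 + ∫(-2/(t**2 + 16)) dt.
Step 6. Evaluate the standard form: now -5*log(t - 3) + 5*log(t + 2) - atan(t/4)/2 - atan(t/2)/2.
Answer: -5*log(t - 3) + 5*log(t + 2) - atan(t/4)/2 - atan(t/2)/2.


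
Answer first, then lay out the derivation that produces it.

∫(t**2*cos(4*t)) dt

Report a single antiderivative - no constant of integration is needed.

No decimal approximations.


The answer is t**2*sin(4*t)/4 + t*cos(4*t)/8 - sin(4*t)/32.
Step 1. Integrate ∫(t**2*cos(4*t)) dt by parts with u = t**2, dv = (cos(4*t)) dt, so v = sin(4*t)/4: now t**2*sin(4*t)/4 + ∫(-t*sin(4*t)/2) dt.
Step 2. Integrate ∫(-t*sin(4*t)/2) dt by parts with u = t, dv = (-sin(4*t)/2) dt, so v = cos(4*t)/8: now t**2*sin(4*t)/4 + t*cos(4*t)/8 + ∫(-cos(4*t)/8) dt.
Step 3. Evaluate the standard form: now t**2*sin(4*t)/4 + t*cos(4*t)/8 - sin(4*t)/32.
Answer: t**2*sin(4*t)/4 + t*cos(4*t)/8 - sin(4*t)/32.


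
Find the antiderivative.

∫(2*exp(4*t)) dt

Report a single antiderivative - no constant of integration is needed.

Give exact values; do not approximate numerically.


Answer: exp(4*t)/2.


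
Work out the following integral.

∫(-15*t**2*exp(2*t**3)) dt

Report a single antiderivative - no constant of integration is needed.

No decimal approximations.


Answer: -5*exp(2*t**3)/2.


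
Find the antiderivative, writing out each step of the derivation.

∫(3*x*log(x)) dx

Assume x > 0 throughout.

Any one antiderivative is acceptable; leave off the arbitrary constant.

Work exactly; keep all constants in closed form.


Step 1. Integrate ∫(3*x*log(x)) dx by parts with u = log(x), dv = (3*x) dx, so v = 3*x**2/2 [assuming x > 0]: now 3*x**2*log(x)/2 + ∫(-3*x/2) dx.
Step 2. Evaluate the standard form: now 3*x**2*log(x)/2 - 3*x**2/4.
Answer: 3*x**2*log(x)/2 - 3*x**2/4.


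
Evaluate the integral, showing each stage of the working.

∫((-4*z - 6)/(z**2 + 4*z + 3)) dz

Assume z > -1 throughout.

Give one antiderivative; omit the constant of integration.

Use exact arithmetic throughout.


Step 1. Decompose ∫((-4*z - 6)/(z**2 + 4*z + 3)) dz by partial fractions, (-4*z - 6)/(z**2 + 4*z + 3) = -3/(z + 3) - 1/(z + 1): now ∫(-1/(z + 1)) dz + ∫(-3/(z + 3)) dz.
Step 2. Evaluate the standard form [assuming z > -3]: now -3*log(z + 3) + ∫(-1/(z + 1)) dz.
Step 3. Evaluate the standard form [assuming z > -1]: now -log(z + 1) - 3*log(z + 3).
Answer: -log(z + 1) - 3*log(z + 3).


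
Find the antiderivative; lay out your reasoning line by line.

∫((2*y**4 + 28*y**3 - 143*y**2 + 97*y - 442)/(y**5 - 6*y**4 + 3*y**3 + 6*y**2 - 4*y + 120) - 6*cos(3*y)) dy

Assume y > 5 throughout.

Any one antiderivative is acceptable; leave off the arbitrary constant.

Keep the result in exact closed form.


Step 1. Rewrite: now ∫((2*y**4 + 28*y**3 - 143*y**2 + 97*y - 442)/(y**5 - 6*y**4 + 3*y**3 + 6*y**2 - 4*y + 120)) dy + ∫(-6*cos(3*y)) dy.
Step 2. Decompose ∫((2*y**4 + 28*y**3 - 143*y**2 + 97*y - 442)/(y**5 - 6*y**4 + 3*y**3 + 6*y**2 - 4*y + 120)) dy by partial fractions, (2*y**4 + 28*y**3 - 143*y**2 + 97*y - 442)/(y**5 - 6*y**4 + 3*y**3 + 6*y**2 - 4*y + 120) = 3/(y**2 + 4) - 5/(y + 2) + 4/(y - 3) + 3/(y - 5): now ∫(3/(y - 5)) dy + ∫(4/(y - 3)) dy + ∫(-5/(y + 2)) dy + ∫(3/(y**2 + 4)) dy + ∫(-6*cos(3*y)) dy.
Step 3. Evaluate the standard form [assuming y > 3]: now 4*log(y - 3) + ∫(3/(y - 5)) dy + ∫(-5/(y + 2)) dy + ∫(3/(y**2 + 4)) dy + ∫(-6*cos(3*y)) dy.
Step 4. Evaluate the standard form [assuming y > 5]: now 3*log(y - 5) + 4*log(y - 3) + ∫(-5/(y + 2)) dy + ∫(3/(y**2 + 4)) dy + ∫(-6*cos(3*y)) dy.
Step 5. Evaluate the standard form [assuming y > -2]: now 3*log(y - 5) + 4*log(y - 3) - 5*log(y + 2) + ∫(3/(y**2 + 4)) dy + ∫(-6*cos(3*y)) dy.
Step 6. Evaluate the standard form: now 3*log(y - 5) + 4*log(y - 3) - 5*log(y + 2) + 3*atan(y/2)/2 + ∫(-6*cos(3*y)) dy.
Step 7. Evaluate the standard form: now 3*log(y - 5) + 4*log(y - 3) - 5*log(y + 2) - 2*sin(3*y) + 3*atan(y/2)/2.
Answer: 3*log(y - 5) + 4*log(y - 3) - 5*log(y + 2) - 2*sin(3*y) + 3*atan(y/2)/2.


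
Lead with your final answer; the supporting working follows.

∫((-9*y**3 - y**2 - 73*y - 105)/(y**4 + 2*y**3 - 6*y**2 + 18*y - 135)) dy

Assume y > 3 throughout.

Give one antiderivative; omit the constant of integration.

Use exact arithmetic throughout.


The answer is -4*log(y - 3) - 5*log(y + 5) + 4*atan(y/3)/3.
Step 1. Decompose ∫((-9*y**3 - y**2 - 73*y - 105)/(y**4 + 2*y**3 - 6*y**2 + 18*y - 135)) dy by partial fractions, (-9*y**3 - y**2 - 73*y - 105)/(y**4 + 2*y**3 - 6*y**2 + 18*y - 135) = 4/(y**2 + 9) - 5/(y + 5) - 4/(y - 3): now ∫(-4/(y - 3)) dy + ∫(-5/(y + 5)) dy + ∫(4/(y**2 + 9)) dy.
Step 2. Evaluate the standard form [assuming y > 3]: now -4*log(y - 3) + ∫(-5/(y + 5)) dy + ∫(4/(y**2 + 9)) dy.
Step 3. Evaluate the standard form [assuming y > -5]: now -4*log(y - 3) - 5*log(y + 5) + ∫(4/(y**2 + 9)) dy.
Step 4. Evaluate the standard form: now -4*log(y - 3) - 5*log(y + 5) + 4*atan(y/3)/3.
Answer: -4*log(y - 3) - 5*log(y + 5) + 4*atan(y/3)/3.


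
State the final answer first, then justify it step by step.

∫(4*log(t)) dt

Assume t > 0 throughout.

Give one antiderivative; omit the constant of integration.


The answer is 4*t*log(t) - 4*t.
Step 1. Integrate ∫(4*log(t)) dt by parts with u = log(t), dv = (4) dt, so v = 4*t [assuming t > 0]: now 4*t*log(t) + ∫(-4) dt.
Step 2. Evaluate the standard form: now 4*t*log(t) - 4*t.
Answer: 4*t*log(t) - 4*t.


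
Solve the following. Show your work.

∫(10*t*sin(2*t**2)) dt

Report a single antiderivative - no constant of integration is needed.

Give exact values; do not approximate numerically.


Step 1. Substitute u = t**2, turning ∫(10*t*sin(2*t**2)) dt into ∫(5*sin(2*u)) du: now ∫(5*sin(2*u)) du.
Step 2. Evaluate the standard form: now -5*cos(2*u)/2.
Step 3. Substitute back u = t**2: now -5*cos(2*t**2)/2.
Answer: -5*cos(2*t**2)/2.


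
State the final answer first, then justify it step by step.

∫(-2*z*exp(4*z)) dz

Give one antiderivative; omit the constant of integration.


The answer is -z*exp(4*z)/2 + exp(4*z)/8.
Step 1. Integrate ∫(-2*z*exp(4*z)) dz by parts with u = z, dv = (-2*exp(4*z)) dz, so v = -exp(4*z)/2: now -z*exp(4*z)/2 + ∫(exp(4*z)/2) dz.
Step 2. Evaluate the standard form: now -z*exp(4*z)/2 + exp(4*z)/8.
Answer: -z*exp(4*z)/2 + exp(4*z)/8.


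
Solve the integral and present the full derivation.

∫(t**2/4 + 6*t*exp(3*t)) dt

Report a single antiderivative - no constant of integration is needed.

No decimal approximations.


Step 1. Rewrite: now ∫(t**2/4) dt + ∫(6*t*exp(3*t)) dt.
Step 2. Integrate ∫(6*t*exp(3*t)) dt by parts with u = t, dv = (6*exp(3*t)) dt, so v = 2*exp(3*t): now 2*t*exp(3*t) + ∫(t**2/4) dt + ∫(-2*exp(3*t)) dt.
Step 3. Evaluate the standard form: now 2*t*exp(3*t) - 2*exp(3*t)/3 + ∫(t**2/4) dt.
Step 4. Evaluate the standard form: now t**3/12 + 2*t*exp(3*t) - 2*exp(3*t)/3.
Answer: t**3/12 + 2*t*exp(3*t) - 2*exp(3*t)/3.


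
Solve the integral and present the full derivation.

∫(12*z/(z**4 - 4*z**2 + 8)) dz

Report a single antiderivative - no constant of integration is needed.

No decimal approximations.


Step 1. Substitute u = z**2 - 2, turning ∫(12*z/(z**4 - 4*z**2 + 8)) dz into ∫(6/(u**2 + 4)) du: now ∫(6/(u**2 + 4)) du.
Step 2. Evaluate the standard form: now 3*atan(u/2).
Step 3. Substitute back u = z**2 - 2: now 3*atan(z**2/2 - 1).
Answer: 3*atan(z**2/2 - 1).


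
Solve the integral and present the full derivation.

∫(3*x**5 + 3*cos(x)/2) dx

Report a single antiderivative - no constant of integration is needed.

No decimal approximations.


Step 1. Rewrite: now ∫(3*x**5) dx + ∫(3*cos(x)/2) dx.
Step 2. Evaluate the standard form: now 3*sin(x)/2 + ∫(3*x**5) dx.
Step 3. Evaluate the standard form: now x**6/2 + 3*sin(x)/2.
Answer: x**6/2 + 3*sin(x)/2.


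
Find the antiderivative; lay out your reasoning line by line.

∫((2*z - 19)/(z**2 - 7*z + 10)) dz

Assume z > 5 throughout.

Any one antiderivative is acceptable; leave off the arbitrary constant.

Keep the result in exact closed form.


Step 1. Decompose ∫((2*z - 19)/(z**2 - 7*z + 10)) dz by partial fractions, (2*z - 19)/(z**2 - 7*z + 10) = 5/(z - 2) - 3/(z - 5): now ∫(-3/(z - 5)) dz + ∫(5/(z - 2)) dz.
Step 2. Evaluate the standard form [assuming z > 2]: now 5*log(z - 2) + ∫(-3/(z - 5)) dz.
Step 3. Evaluate the standard form [assuming z > 5]: now -3*log(z - 5) + 5*log(z - 2).
Answer: -3*log(z - 5) + 5*log(z - 2).


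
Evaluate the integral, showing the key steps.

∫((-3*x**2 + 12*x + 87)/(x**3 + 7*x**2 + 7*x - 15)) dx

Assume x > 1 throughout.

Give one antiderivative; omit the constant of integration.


Step 1. Decompose ∫((-3*x**2 + 12*x + 87)/(x**3 + 7*x**2 + 7*x - 15)) dx by partial fractions, (-3*x**2 + 12*x + 87)/(x**3 + 7*x**2 + 7*x - 15) = -4/(x + 5) - 3/(x + 3) + 4/(x - 1): now ∫(4/(x - 1)) dx + ∫(-3/(x + 3)) dx + ∫(-4/(x + 5)) dx.
Step 2. Evaluate the standard form [assuming x > 1]: now 4*log(x - 1) + ∫(-3/(x + 3)) dx + ∫(-4/(x + 5)) dx.
Step 3. Evaluate the standard form [assuming x > -3]: now 4*log(x - 1) - 3*log(x + 3) + ∫(-4/(x + 5)) dx.
Step 4. Evaluate the standard form [assuming x > -5]: now 4*log(x - 1) - 3*log(x + 3) - 4*log(x + 5).
Answer: 4*log(x - 1) - 3*log(x + 3) - 4*log(x + 5).


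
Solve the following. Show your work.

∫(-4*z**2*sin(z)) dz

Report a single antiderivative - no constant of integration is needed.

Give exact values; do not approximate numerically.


Step 1. Integrate ∫(-4*z**2*sin(z)) dz by parts with u = z**2, dv = (-4*sin(z)) dz, so v = 4*cos(z): now 4*z**2*cos(z) + ∫(-8*z*cos(z)) dz.
Step 2. Integrate ∫(-8*z*cos(z)) dz by parts with u = z, dv = (-8*cos(z)) dz, so v = -8*sin(z): now 4*z**2*cos(z) - 8*z*sin(z) + ∫(8*sin(z)) dz.
Step 3. Evaluate the standard form: now 4*z**2*cos(z) - 8*z*sin(z) - 8*cos(z).
Answer: 4*z**2*cos(z) - 8*z*sin(z) - 8*cos(z).


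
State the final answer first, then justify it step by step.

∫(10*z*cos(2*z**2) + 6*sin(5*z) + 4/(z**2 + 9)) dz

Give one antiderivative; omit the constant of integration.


The answer is 5*sin(2*z**2)/2 - 6*cos(5*z)/5 + 4*atan(z/3)/3.
Step 1. Rewrite: now ∫(10*z*cos(2*z**2)) dz + ∫(4/(z**2 + 9)) dz + ∫(6*sin(5*z)) dz.
Step 2. Evaluate the standard form: now -6*cos(5*z)/5 + ∫(10*z*cos(2*z**2)) dz + ∫(4/(z**2 + 9)) dz.
Step 3. Evaluate the standard form: now -6*cos(5*z)/5 + 4*atan(z/3)/3 + ∫(10*z*cos(2*z**2)) dz.
Step 4. Substitute u = z**2, turning ∫(10*z*cos(2*z**2)) dz into ∫(5*cos(2*u)) du: now -6*cos(5*z)/5 + 4*atan(z/3)/3 + ∫(5*cos(2*u)) du.
Step 5. Evaluate the standard form: now 5*sin(2*u)/2 - 6*cos(5*z)/5 + 4*atan(z/3)/3.
Step 6. Substitute back u = z**2: now 5*sin(2*z**2)/2 - 6*cos(5*z)/5 + 4*atan(z/3)/3.
Answer: 5*sin(2*z**2)/2 - 6*cos(5*z)/5 + 4*atan(z/3)/3.


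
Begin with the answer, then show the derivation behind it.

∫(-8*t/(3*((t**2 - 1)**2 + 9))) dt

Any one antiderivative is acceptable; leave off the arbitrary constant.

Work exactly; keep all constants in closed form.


The answer is -4*atan(t**2/3 - 1/3)/9.
Step 1. Substitute u = t**2 - 1, turning ∫(-8*t/(3*((t**2 - 1)**2 + 9))) dt into ∫(-4/(3*(u**2 + 9))) du: now ∫(-4/(3*(u**2 + 9))) du.
Step 2. Evaluate the standard form: now -4*atan(u/3)/9.
Step 3. Substitute back u = t**2 - 1: now -4*atan(t**2/3 - 1/3)/9.
Answer: -4*atan(t**2/3 - 1/3)/9.


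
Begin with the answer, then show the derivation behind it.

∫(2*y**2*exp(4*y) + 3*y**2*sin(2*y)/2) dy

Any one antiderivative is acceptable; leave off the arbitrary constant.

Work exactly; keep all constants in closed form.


The answer is y**2*exp(4*y)/2 - 3*y**2*cos(2*y)/4 - y*exp(4*y)/4 + 3*y*sin(2*y)/4 + exp(4*y)/16 + 3*cos(2*y)/8.
Step 1. Rewrite: now ∫(2*y**2*exp(4*y)) dy + ∫(3*y**2*sin(2*y)/2) dy.
Step 2. Integrate ∫(2*y**2*exp(4*y)) dy by parts with u = y**2, dv = (2*exp(4*y)) dy, so v = exp(4*y)/2: now y**2*exp(4*y)/2 + ∫(-y*exp(4*y)) dy + ∫(3*y**2*sin(2*y)/2) dy.
Step 3. Integrate ∫(-y*exp(4*y)) dy by parts with u = y, dv = (-exp(4*y)) dy, so v = -exp(4*y)/4: now y**2*exp(4*y)/2 - y*exp(4*y)/4 + ∫(3*y**2*sin(2*y)/2) dy + ∫(exp(4*y)/4) dy.
Step 4. Evaluate the standard form: now y**2*exp(4*y)/2 - y*exp(4*y)/4 + exp(4*y)/16 + ∫(3*y**2*sin(2*y)/2) dy.
Step 5. Integrate ∫(3*y**2*sin(2*y)/2) dy by parts with u = y**2, dv = (3*sin(2*y)/2) dy, so v = -3*cos(2*y)/4: now y**2*exp(4*y)/2 - 3*y**2*cos(2*y)/4 - y*exp(4*y)/4 + exp(4*y)/16 + ∫(3*y*cos(2*y)/2) dy.
Step 6. Integrate ∫(3*y*cos(2*y)/2) dy by parts with u = y, dv = (3*cos(2*y)/2) dy, so v = 3*sin(2*y)/4: now y**2*exp(4*y)/2 - 3*y**2*cos(2*y)/4 - y*exp(4*y)/4 + 3*y*sin(2*y)/4 + exp(4*y)/16 + ∫(-3*sin(2*y)/4) dy.
Step 7. Evaluate the standard form: now y**2*exp(4*y)/2 - 3*y**2*cos(2*y)/4 - y*exp(4*y)/4 + 3*y*sin(2*y)/4 + exp(4*y)/16 + 3*cos(2*y)/8.
Answer: y**2*exp(4*y)/2 - 3*y**2*cos(2*y)/4 - y*exp(4*y)/4 + 3*y*sin(2*y)/4 + exp(4*y)/16 + 3*cos(2*y)/8.


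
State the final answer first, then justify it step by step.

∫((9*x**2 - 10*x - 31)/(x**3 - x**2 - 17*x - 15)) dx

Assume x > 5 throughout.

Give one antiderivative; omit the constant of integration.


The answer is 3*log(x - 5) + log(x + 1) + 5*log(x + 3).
Step 1. Decompose ∫((9*x**2 - 10*x - 31)/(x**3 - x**2 - 17*x - 15)) dx by partial fractions, (9*x**2 - 10*x - 31)/(x**3 - x**2 - 17*x - 15) = 5/(x + 3) + 1/(x + 1) + 3/(x - 5): now ∫(3/(x - 5)) dx + ∫(1/(x + 1)) dx + ∫(5/(x + 3)) dx.
Step 2. Evaluate the standard form [assuming x > 5]: now 3*log(x - 5) + ∫(1/(x + 1)) dx + ∫(5/(x + 3)) dx.
Step 3. Evaluate the standard form [assuming x > -3]: now 3*log(x - 5) + 5*log(x + 3) + ∫(1/(x + 1)) dx.
Step 4. Evaluate the standard form [assuming x > -1]: now 3*log(x - 5) + log(x + 1) + 5*log(x + 3).
Answer: 3*log(x - 5) + log(x + 1) + 5*log(x + 3).


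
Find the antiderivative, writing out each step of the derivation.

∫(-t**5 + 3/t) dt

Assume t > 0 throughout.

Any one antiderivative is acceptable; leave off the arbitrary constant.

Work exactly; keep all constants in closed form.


Step 1. Rewrite: now ∫(3/t) dt + ∫(-t**5) dt.
Step 2. Evaluate the standard form: now -t**6/6 + ∫(3/t) dt.
Step 3. Evaluate the standard form [assuming t > 0]: now -t**6/6 + 3*log(t).
Answer: -t**6/6 + 3*log(t).


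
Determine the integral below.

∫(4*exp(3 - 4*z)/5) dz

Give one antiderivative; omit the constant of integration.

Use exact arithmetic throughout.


Answer: -exp(3 - 4*z)/5.


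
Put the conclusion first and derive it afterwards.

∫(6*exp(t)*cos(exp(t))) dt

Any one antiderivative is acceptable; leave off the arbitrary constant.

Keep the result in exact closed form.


The answer is 6*sin(exp(t)).
Step 1. Substitute u = exp(t), turning ∫(6*exp(t)*cos(exp(t))) dt into ∫(6*cos(u)) du: now ∫(6*cos(u)) du.
Step 2. Evaluate the standard form: now 6*sin(u).
Step 3. Substitute back u = exp(t): now 6*sin(exp(t)).
Answer: 6*sin(exp(t)).


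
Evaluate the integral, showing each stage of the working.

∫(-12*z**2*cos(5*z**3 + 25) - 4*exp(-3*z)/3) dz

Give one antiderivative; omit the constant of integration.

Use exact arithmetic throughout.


Step 1. Rewrite: now ∫(-12*z**2*cos(5*z**3 + 25)) dz + ∫(-4*exp(-3*z)/3) dz.
Step 2. Substitute u = z**3 + 5, turning ∫(-12*z**2*cos(5*z**3 + 25)) dz into ∫(-4*cos(5*u)) du: now ∫(-4*exp(-3*z)/3) dz + ∫(-4*cos(5*u)) du.
Step 3. Evaluate the standard form: now -4*sin(5*u)/5 + ∫(-4*exp(-3*z)/3) dz.
Step 4. Substitute back u = z**3 + 5: now -4*sin(5*z**3 + 25)/5 + ∫(-4*exp(-3*z)/3) dz.
Step 5. Evaluate the standard form: now -4*sin(5*z**3 + 25)/5 + 4*exp(-3*z)/9.
Answer: -4*sin(5*z**3 + 25)/5 + 4*exp(-3*z)/9.


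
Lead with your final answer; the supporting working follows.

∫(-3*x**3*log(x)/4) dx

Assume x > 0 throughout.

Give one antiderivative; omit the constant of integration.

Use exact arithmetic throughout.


The answer is -3*x**4*log(x)/16 + 3*x**4/64.
Step 1. Integrate ∫(-3*x**3*log(x)/4) dx by parts with u = log(x), dv = (-3*x**3/4) dx, so v = -3*x**4/16 [assuming x > 0]: now -3*x**4*log(x)/16 + ∫(3*x**3/16) dx.
Step 2. Evaluate the standard form: now -3*x**4*log(x)/16 + 3*x**4/64.
Answer: -3*x**4*log(x)/16 + 3*x**4/64.


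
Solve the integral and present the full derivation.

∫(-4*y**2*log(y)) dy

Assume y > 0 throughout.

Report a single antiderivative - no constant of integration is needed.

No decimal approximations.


Step 1. Integrate ∫(-4*y**2*log(y)) dy by parts with u = log(y), dv = (-4*y**2) dy, so v = -4*y**3/3 [assuming y > 0]: now -4*y**3*log(y)/3 + ∫(4*y**2/3) dy.
Step 2. Evaluate the standard form: now -4*y**3*log(y)/3 + 4*y**3/9.
Answer: -4*y**3*log(y)/3 + 4*y**3/9.
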